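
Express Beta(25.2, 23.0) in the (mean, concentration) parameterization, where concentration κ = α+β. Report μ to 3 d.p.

μ = 0.523, κ = 48.2

κ = α+β = 25.2+23.0 = 48.2; μ = α/κ = 25.2/48.2 = 0.523.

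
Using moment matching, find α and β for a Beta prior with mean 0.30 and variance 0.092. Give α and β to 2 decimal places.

Let s = α+β. The Beta variance is μ(1−μ)/(s+1).
So s+1 = μ(1−μ)/σ² = (0.30×0.70)/0.092 = 0.2100/0.092 = 2.2826, giving s = 1.2826.
Then α = μs = 0.30×1.2826 = 0.38 and β = (1−μ)s = 0.70×1.2826 = 0.90.

α = 0.38, β = 0.90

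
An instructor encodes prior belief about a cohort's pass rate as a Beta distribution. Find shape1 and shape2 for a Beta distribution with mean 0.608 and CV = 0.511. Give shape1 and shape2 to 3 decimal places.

Var = (CV·μ)² = (0.511×0.608)² = 0.096527.
shape1+shape2 = μ(1−μ)/Var − 1 = 0.238336/0.096527 − 1 = 1.4691.
Thus shape1 = 0.608·1.4691 = 0.893 and shape2 = 0.392·1.4691 = 0.576.

shape1 = 0.893, shape2 = 0.576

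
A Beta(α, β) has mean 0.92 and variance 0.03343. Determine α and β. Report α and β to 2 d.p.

α = 1.11, β = 0.10

By moment matching, α+β = μ(1−μ)/σ² − 1 = (0.92·0.08)/0.03343 − 1 = 2.2016 − 1 = 1.2016.
Since α/(α+β) = μ, α = 0.92·1.2016 = 1.11 and β = 0.08·1.2016 = 0.10.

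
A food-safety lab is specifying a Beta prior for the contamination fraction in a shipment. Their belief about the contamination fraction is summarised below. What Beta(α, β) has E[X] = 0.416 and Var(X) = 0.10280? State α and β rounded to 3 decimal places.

α = 0.567, β = 0.796

By moment matching, α+β = μ(1−μ)/σ² − 1 = (0.416·0.584)/0.10280 − 1 = 2.3633 − 1 = 1.3633.
Since α/(α+β) = μ, α = 0.416·1.3633 = 0.567 and β = 0.584·1.3633 = 0.796.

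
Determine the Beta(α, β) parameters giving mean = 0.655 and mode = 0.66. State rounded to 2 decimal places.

α = 41.92, β = 22.08

Let s = α+β. Mean gives α = μs = 0.655s; mode gives (α−1)/(s−2) = 0.66.
Substituting: 0.655s − 1 = 0.66(s−2) = 0.66s − 1.32, so -0.005s = -0.32 and s = 64.0000.
Then α = 0.655×64.0000 = 41.92 and β = s−α = 22.08.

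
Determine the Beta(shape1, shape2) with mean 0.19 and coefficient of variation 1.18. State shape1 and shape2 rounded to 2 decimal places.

shape1 = 0.39, shape2 = 1.67

Var = (CV·μ)² = (1.18×0.19)² = 0.050266.
shape1+shape2 = μ(1−μ)/Var − 1 = 0.1539/0.050266 − 1 = 2.0617.
Thus shape1 = 0.19·2.0617 = 0.39 and shape2 = 0.81·2.0617 = 1.67.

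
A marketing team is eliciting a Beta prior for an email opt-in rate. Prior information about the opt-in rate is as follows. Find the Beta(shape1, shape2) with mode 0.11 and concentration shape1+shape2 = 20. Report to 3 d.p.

For shape1,shape2>1 the mode is (shape1−1)/(shape1+shape2−2), so shape1 = mode·(κ−2)+1 = 0.11×18+1 = 2.980.
And shape2 = (1−mode)·(κ−2)+1 = 0.89×18+1 = 17.020.

shape1 = 2.980, shape2 = 17.020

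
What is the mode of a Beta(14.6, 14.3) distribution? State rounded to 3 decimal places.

0.506

The density x^(α−1)(1−x)^(β−1) is maximised at (α−1)/(α+β−2) = 13.6/26.9 = 0.506.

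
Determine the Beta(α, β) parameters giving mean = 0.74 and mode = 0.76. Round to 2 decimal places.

α = 19.24, β = 6.76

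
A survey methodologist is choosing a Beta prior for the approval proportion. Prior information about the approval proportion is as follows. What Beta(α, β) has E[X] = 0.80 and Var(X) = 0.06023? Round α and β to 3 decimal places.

α = 1.325, β = 0.331

By moment matching, α+β = μ(1−μ)/σ² − 1 = (0.80·0.20)/0.06023 − 1 = 2.6565 − 1 = 1.6565.
Since α/(α+β) = μ, α = 0.80·1.6565 = 1.325 and β = 0.20·1.6565 = 0.331.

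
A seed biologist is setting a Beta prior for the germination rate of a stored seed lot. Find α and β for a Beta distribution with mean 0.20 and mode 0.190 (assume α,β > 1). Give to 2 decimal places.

Let s = α+β. Mean gives α = μs = 0.20s; mode gives (α−1)/(s−2) = 0.190.
Substituting: 0.20s − 1 = 0.190(s−2) = 0.190s − 0.380, so 0.010s = 0.620 and s = 62.0000.
Then α = 0.20×62.0000 = 12.40 and β = s−α = 49.60.

α = 12.40, β = 49.60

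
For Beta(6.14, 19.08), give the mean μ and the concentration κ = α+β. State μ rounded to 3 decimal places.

μ = 0.243, κ = 25.22

κ = α+β = 6.14+19.08 = 25.22; μ = α/κ = 6.14/25.22 = 0.243.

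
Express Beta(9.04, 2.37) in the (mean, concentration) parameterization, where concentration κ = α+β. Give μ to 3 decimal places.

μ = 0.792, κ = 11.41

κ = α+β = 9.04+2.37 = 11.41; μ = α/κ = 9.04/11.41 = 0.792.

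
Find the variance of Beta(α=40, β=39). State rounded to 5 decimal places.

α+β = 79 and αβ = 1560, so Var = αβ/[(α+β)²(α+β+1)] = 1560/499280 = 0.00312.

0.00312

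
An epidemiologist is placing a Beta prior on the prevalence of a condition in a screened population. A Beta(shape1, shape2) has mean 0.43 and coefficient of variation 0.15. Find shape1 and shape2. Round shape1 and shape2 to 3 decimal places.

shape1 = 24.903, shape2 = 33.011

σ = CV·μ = 0.15×0.43 = 0.06450, so σ² = 0.004160.
s+1 = μ(1−μ)/σ² = 0.2451/0.004160 = 58.9147, so s = shape1+shape2 = 57.9147.
shape1 = μs = 24.903, shape2 = (1−μ)s = 33.011.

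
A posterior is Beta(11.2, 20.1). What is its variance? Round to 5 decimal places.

Var = αβ/[(α+β)²(α+β+1)] = (11.2×20.1)/(31.3²×32.3) = 225.12/31643.987 = 0.00711.

0.00711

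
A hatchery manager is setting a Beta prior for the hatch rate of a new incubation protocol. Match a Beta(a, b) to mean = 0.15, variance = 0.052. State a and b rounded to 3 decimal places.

Write ν = a+b; then a = μν and Var = μ(1−μ)/(ν+1).
ν = μ(1−μ)/Var − 1 = 0.1275/0.052 − 1 = 1.4519.
a = 0.15·1.4519 = 0.218, b = 0.85·1.4519 = 1.234.

a = 0.218, b = 1.234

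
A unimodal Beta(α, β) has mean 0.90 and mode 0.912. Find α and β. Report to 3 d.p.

α = 61.800, β = 6.867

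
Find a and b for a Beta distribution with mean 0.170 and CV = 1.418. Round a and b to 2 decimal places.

σ = CV·μ = 1.418×0.170 = 0.24106, so σ² = 0.058110.
s+1 = μ(1−μ)/σ² = 0.141100/0.058110 = 2.4282, so s = a+b = 1.4282.
a = μs = 0.24, b = (1−μ)s = 1.19.

a = 0.24, b = 1.19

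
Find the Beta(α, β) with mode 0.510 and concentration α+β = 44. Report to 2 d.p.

Mode = (α−1)/(κ−2) with κ = α+β, so α−1 = 0.510·42 = 21.42.
α = 22.42; β = κ − α = 21.58.

α = 22.42, β = 21.58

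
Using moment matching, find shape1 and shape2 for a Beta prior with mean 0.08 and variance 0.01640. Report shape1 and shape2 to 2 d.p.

shape1 = 0.28, shape2 = 3.21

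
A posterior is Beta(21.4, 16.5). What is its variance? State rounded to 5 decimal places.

Var = αβ/[(α+β)²(α+β+1)] = (21.4×16.5)/(37.9²×38.9) = 353.10/55876.349 = 0.00632.

0.00632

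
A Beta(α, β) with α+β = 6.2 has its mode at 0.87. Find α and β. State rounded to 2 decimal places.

α = 4.65, β = 1.55

For α,β>1 the mode is (α−1)/(α+β−2), so α = mode·(κ−2)+1 = 0.87×4.2+1 = 4.65.
And β = (1−mode)·(κ−2)+1 = 0.13×4.2+1 = 1.55.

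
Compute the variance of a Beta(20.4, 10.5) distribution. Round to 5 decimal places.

0.00703

μ = 20.4/30.9 = 0.660194; Var = μ(1−μ)/(α+β+1) = 0.2243378/31.9 = 0.00703.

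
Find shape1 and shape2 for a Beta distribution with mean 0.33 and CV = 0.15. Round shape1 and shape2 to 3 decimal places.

σ = CV·μ = 0.15×0.33 = 0.04950, so σ² = 0.002450.
s+1 = μ(1−μ)/σ² = 0.2211/0.002450 = 90.2357, so s = shape1+shape2 = 89.2357.
shape1 = μs = 29.448, shape2 = (1−μ)s = 59.788.

shape1 = 29.448, shape2 = 59.788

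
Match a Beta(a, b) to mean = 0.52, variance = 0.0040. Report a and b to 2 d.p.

a = 31.93, b = 29.47

By moment matching, a+b = μ(1−μ)/σ² − 1 = (0.52·0.48)/0.0040 − 1 = 62.4000 − 1 = 61.4000.
Since a/(a+b) = μ, a = 0.52·61.4000 = 31.93 and b = 0.48·61.4000 = 29.47.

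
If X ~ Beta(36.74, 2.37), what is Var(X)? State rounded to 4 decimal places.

μ = 36.74/39.11 = 0.939402; Var = μ(1−μ)/(α+β+1) = 0.0569262/40.11 = 0.0014.

0.0014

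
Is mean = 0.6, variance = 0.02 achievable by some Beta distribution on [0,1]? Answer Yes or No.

Yes

For any Beta, Var(X) < E[X]·(1−E[X]).
Here μ(1−μ) = 0.6×0.4 = 0.24, and 0.02 < 0.24.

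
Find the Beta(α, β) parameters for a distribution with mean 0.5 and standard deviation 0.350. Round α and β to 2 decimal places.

α = 0.52, β = 0.52

Variance = 0.350² = 0.122500. The moment-matching identity α+β = μ(1−μ)/Var − 1 gives
α+β = 0.25/0.122500 − 1 = 1.0408, so α = μ·1.0408 = 0.52 and β = (1−μ)·1.0408 = 0.52.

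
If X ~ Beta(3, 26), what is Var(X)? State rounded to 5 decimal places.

0.00309

α+β = 29 and αβ = 78, so Var = αβ/[(α+β)²(α+β+1)] = 78/25230 = 0.00309.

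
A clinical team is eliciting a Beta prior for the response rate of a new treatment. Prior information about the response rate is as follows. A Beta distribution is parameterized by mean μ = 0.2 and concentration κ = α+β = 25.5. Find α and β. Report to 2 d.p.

Split κ in proportion μ : (1−μ): α = 0.2·25.5 = 5.10, β = 25.5 − 5.10 = 20.40.

α = 5.10, β = 20.40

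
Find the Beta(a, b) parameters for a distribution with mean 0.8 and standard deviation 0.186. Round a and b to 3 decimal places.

Variance = 0.186² = 0.034596. The moment-matching identity a+b = μ(1−μ)/Var − 1 gives
a+b = 0.16/0.034596 − 1 = 3.6248, so a = μ·3.6248 = 2.900 and b = (1−μ)·3.6248 = 0.725.

a = 2.900, b = 0.725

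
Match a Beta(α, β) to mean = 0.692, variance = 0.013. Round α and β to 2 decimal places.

Let s = α+β. The Beta variance is μ(1−μ)/(s+1).
So s+1 = μ(1−μ)/σ² = (0.692×0.308)/0.013 = 0.213136/0.013 = 16.3951, giving s = 15.3951.
Then α = μs = 0.692×15.3951 = 10.65 and β = (1−μ)s = 0.308×15.3951 = 4.74.

α = 10.65, β = 4.74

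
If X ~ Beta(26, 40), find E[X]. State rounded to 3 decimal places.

0.394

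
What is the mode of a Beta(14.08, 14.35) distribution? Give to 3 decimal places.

0.495

With α,β > 1, mode = (α−1)/(α+β−2) = 13.08/26.43 = 0.495.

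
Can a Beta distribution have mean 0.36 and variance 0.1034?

Yes

The Beta variance bound is σ² < μ(1−μ).
Here μ(1−μ) = 0.36×0.64 = 0.2304, and 0.1034 < 0.2304.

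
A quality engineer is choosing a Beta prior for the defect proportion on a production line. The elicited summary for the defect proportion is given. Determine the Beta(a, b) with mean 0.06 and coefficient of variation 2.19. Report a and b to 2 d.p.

σ = CV·μ = 2.19×0.06 = 0.13140, so σ² = 0.017266.
s+1 = μ(1−μ)/σ² = 0.0564/0.017266 = 3.2665, so s = a+b = 2.2665.
a = μs = 0.14, b = (1−μ)s = 2.13.

a = 0.14, b = 2.13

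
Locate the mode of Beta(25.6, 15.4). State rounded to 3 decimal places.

The density x^(α−1)(1−x)^(β−1) is maximised at (α−1)/(α+β−2) = 24.6/39.0 = 0.631.

0.631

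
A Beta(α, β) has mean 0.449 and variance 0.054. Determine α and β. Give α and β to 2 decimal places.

α = 1.61, β = 1.97

Let s = α+β. The Beta variance is μ(1−μ)/(s+1).
So s+1 = μ(1−μ)/σ² = (0.449×0.551)/0.054 = 0.247399/0.054 = 4.5815, giving s = 3.5815.
Then α = μs = 0.449×3.5815 = 1.61 and β = (1−μ)s = 0.551×3.5815 = 1.97.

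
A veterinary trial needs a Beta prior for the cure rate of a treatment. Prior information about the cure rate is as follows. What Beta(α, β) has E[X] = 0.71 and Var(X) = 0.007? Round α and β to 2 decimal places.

α = 20.17, β = 8.24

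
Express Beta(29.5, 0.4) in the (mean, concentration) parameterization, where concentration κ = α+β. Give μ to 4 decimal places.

κ = α+β = 29.5+0.4 = 29.9; μ = α/κ = 29.5/29.9 = 0.9866.

μ = 0.9866, κ = 29.9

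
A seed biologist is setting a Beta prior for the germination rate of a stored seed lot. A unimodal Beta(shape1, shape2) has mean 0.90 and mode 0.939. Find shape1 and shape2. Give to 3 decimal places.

With s = shape1+shape2: μ = shape1/s and mode = (shape1−1)/(s−2). Eliminating shape1 = μs,
μs − 1 = m(s−2) ⇒ s(μ−m) = 1−2m ⇒ s = -0.878/-0.039 = 22.5128.
So shape1 = μs = 20.262, shape2 = (1−μ)s = 2.251.

shape1 = 20.262, shape2 = 2.251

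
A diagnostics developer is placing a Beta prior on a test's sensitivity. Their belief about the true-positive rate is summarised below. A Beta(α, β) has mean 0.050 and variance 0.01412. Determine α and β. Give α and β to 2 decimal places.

α = 0.12, β = 2.25

Write ν = α+β; then α = μν and Var = μ(1−μ)/(ν+1).
ν = μ(1−μ)/Var − 1 = 0.047500/0.01412 − 1 = 2.3640.
α = 0.050·2.3640 = 0.12, β = 0.950·2.3640 = 2.25.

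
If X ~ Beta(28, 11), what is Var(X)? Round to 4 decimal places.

α+β = 39 and αβ = 308, so Var = αβ/[(α+β)²(α+β+1)] = 308/60840 = 0.0051.

0.0051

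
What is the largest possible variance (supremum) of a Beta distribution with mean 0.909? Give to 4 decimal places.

For fixed mean μ the Beta variance is μ(1−μ)/(α+β+1), increasing as α+β decreases.
Its least upper bound (not attained) is μ(1−μ) = 0.909·0.091 = 0.0827.

0.0827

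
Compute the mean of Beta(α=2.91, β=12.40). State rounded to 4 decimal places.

The Beta mean is α/(α+β) = 2.91/(2.91+12.40) = 0.1901.

0.1901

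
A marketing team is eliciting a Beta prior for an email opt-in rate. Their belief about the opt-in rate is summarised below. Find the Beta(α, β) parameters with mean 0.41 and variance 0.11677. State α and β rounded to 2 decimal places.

Write ν = α+β; then α = μν and Var = μ(1−μ)/(ν+1).
ν = μ(1−μ)/Var − 1 = 0.2419/0.11677 − 1 = 1.0716.
α = 0.41·1.0716 = 0.44, β = 0.59·1.0716 = 0.63.

α = 0.44, β = 0.63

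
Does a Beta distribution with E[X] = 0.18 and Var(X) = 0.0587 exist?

Yes

The Beta variance bound is σ² < μ(1−μ).
Here μ(1−μ) = 0.18×0.82 = 0.1476, and 0.0587 < 0.1476.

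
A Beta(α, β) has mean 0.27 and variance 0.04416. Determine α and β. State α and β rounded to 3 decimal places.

Write ν = α+β; then α = μν and Var = μ(1−μ)/(ν+1).
ν = μ(1−μ)/Var − 1 = 0.1971/0.04416 − 1 = 3.4633.
α = 0.27·3.4633 = 0.935, β = 0.73·3.4633 = 2.528.

α = 0.935, β = 2.528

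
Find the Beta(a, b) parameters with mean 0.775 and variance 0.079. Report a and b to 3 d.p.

Write ν = a+b; then a = μν and Var = μ(1−μ)/(ν+1).
ν = μ(1−μ)/Var − 1 = 0.174375/0.079 − 1 = 1.2073.
a = 0.775·1.2073 = 0.936, b = 0.225·1.2073 = 0.272.

a = 0.936, b = 0.272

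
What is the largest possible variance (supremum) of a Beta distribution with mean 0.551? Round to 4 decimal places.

0.2474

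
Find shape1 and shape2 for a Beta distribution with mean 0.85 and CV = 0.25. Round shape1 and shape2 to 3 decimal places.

Var = (CV·μ)² = (0.25×0.85)² = 0.045156.
shape1+shape2 = μ(1−μ)/Var − 1 = 0.1275/0.045156 − 1 = 1.8235.
Thus shape1 = 0.85·1.8235 = 1.550 and shape2 = 0.15·1.8235 = 0.274.

shape1 = 1.550, shape2 = 0.274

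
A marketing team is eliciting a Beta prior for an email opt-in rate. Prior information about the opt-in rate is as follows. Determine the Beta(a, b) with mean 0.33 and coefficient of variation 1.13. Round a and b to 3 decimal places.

Var = (CV·μ)² = (1.13×0.33)² = 0.139054.
a+b = μ(1−μ)/Var − 1 = 0.2211/0.139054 − 1 = 0.5900.
Thus a = 0.33·0.5900 = 0.195 and b = 0.67·0.5900 = 0.395.

a = 0.195, b = 0.395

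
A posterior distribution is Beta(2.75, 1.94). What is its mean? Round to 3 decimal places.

E[X] = α/(α+β) = 2.75/4.69 = 0.586.

0.586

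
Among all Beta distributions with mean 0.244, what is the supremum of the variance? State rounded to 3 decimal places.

Var = μ(1−μ)/(α+β+1), which approaches μ(1−μ) as α+β → 0.
So the supremum is μ(1−μ) = 0.244×0.756 = 0.184.

0.184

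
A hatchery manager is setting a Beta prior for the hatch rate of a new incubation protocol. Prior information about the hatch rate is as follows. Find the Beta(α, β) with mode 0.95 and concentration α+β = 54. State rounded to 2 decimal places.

α = 50.40, β = 3.60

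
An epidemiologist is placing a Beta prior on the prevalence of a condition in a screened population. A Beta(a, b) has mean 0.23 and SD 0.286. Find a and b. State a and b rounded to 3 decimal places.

a = 0.268, b = 0.897

First σ² = 0.081796. Setting a = μn, b = (1−μ)n with n = a+b,
μ(1−μ)/(n+1) = 0.081796 ⇒ n+1 = 0.1771/0.081796 = 2.1651 ⇒ n = 1.1651.
Hence a = 0.23×1.1651 = 0.268, b = 0.77×1.1651 = 0.897.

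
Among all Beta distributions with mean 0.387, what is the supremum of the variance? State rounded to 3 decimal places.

Var = μ(1−μ)/(α+β+1), which approaches μ(1−μ) as α+β → 0.
So the supremum is μ(1−μ) = 0.387×0.613 = 0.237.

0.237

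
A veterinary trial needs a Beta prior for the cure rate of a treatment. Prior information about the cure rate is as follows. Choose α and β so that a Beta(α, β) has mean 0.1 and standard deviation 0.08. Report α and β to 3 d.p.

σ² = 0.08² = 0.0064.
With s = α+β, Var = μ(1−μ)/(s+1), so s+1 = (0.1×0.9)/0.0064 = 14.0625 and s = 13.0625.
α = μs = 1.306, β = (1−μ)s = 11.756.

α = 1.306, β = 11.756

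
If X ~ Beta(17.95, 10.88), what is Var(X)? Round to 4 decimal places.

α+β = 28.83 and αβ = 195.2960, so Var = αβ/[(α+β)²(α+β+1)] = 195.2960/24793.768287 = 0.0079.

0.0079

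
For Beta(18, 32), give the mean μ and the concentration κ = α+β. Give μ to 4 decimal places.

μ = 0.3600, κ = 50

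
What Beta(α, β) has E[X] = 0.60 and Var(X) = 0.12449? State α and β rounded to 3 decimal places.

α = 0.557, β = 0.371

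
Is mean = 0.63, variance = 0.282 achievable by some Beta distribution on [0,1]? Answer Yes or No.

No

A Beta with mean μ has variance μ(1−μ)/(α+β+1) < μ(1−μ).
Here μ(1−μ) = 0.63×0.37 = 0.2331, and 0.282 ≥ 0.2331.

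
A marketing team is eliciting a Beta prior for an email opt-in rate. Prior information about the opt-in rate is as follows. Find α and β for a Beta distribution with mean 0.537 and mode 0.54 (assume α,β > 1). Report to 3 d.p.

α = 14.320, β = 12.347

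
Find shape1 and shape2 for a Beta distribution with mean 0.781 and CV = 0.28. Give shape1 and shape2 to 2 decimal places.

shape1 = 2.01, shape2 = 0.56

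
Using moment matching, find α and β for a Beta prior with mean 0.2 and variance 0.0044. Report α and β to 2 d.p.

α = 7.07, β = 28.29

Let s = α+β. The Beta variance is μ(1−μ)/(s+1).
So s+1 = μ(1−μ)/σ² = (0.2×0.8)/0.0044 = 0.16/0.0044 = 36.3636, giving s = 35.3636.
Then α = μs = 0.2×35.3636 = 7.07 and β = (1−μ)s = 0.8×35.3636 = 28.29.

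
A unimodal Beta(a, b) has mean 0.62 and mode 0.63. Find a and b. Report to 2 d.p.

a = 16.12, b = 9.88

Let s = a+b. Mean gives a = μs = 0.62s; mode gives (a−1)/(s−2) = 0.63.
Substituting: 0.62s − 1 = 0.63(s−2) = 0.63s − 1.26, so -0.01s = -0.26 and s = 26.0000.
Then a = 0.62×26.0000 = 16.12 and b = s−a = 9.88.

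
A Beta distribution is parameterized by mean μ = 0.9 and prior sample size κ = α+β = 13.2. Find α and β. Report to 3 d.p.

α = μκ = 0.9×13.2 = 11.880 and β = (1−μ)κ = 0.1×13.2 = 1.320.

α = 11.880, β = 1.320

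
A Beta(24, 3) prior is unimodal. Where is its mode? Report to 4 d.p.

0.9200

The density x^(α−1)(1−x)^(β−1) is maximised at (α−1)/(α+β−2) = 23/25 = 0.9200.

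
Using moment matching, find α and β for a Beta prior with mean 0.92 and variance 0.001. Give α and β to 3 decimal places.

α = 66.792, β = 5.808

By moment matching, α+β = μ(1−μ)/σ² − 1 = (0.92·0.08)/0.001 − 1 = 73.6000 − 1 = 72.6000.
Since α/(α+β) = μ, α = 0.92·72.6000 = 66.792 and β = 0.08·72.6000 = 5.808.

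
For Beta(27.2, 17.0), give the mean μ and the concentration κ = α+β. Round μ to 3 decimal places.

κ = α+β = 27.2+17.0 = 44.2; μ = α/κ = 27.2/44.2 = 0.615.

μ = 0.615, κ = 44.2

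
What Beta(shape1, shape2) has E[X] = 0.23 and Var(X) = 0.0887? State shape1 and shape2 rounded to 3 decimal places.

By moment matching, shape1+shape2 = μ(1−μ)/σ² − 1 = (0.23·0.77)/0.0887 − 1 = 1.9966 − 1 = 0.9966.
Since shape1/(shape1+shape2) = μ, shape1 = 0.23·0.9966 = 0.229 and shape2 = 0.77·0.9966 = 0.767.

shape1 = 0.229, shape2 = 0.767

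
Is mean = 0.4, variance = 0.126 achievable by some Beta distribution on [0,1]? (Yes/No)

The Beta variance bound is σ² < μ(1−μ).
Here μ(1−μ) = 0.4×0.6 = 0.24, and 0.126 < 0.24.

Yes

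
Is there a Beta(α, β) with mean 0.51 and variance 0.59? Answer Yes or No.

A Beta with mean μ has variance μ(1−μ)/(α+β+1) < μ(1−μ).
Here μ(1−μ) = 0.51×0.49 = 0.2499, and 0.59 ≥ 0.2499.

No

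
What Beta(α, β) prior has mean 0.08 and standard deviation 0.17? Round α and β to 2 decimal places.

First σ² = 0.0289. Setting α = μn, β = (1−μ)n with n = α+β,
μ(1−μ)/(n+1) = 0.0289 ⇒ n+1 = 0.0736/0.0289 = 2.5467 ⇒ n = 1.5467.
Hence α = 0.08×1.5467 = 0.12, β = 0.92×1.5467 = 1.42.

α = 0.12, β = 1.42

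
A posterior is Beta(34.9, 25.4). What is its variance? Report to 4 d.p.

0.0040

μ = 34.9/60.3 = 0.578773; Var = μ(1−μ)/(α+β+1) = 0.2437948/61.3 = 0.0040.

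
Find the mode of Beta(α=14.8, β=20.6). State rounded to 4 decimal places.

0.4132

The density x^(α−1)(1−x)^(β−1) is maximised at (α−1)/(α+β−2) = 13.8/33.4 = 0.4132.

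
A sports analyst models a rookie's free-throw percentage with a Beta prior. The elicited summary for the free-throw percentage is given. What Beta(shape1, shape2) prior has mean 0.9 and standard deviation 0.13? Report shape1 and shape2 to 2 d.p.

shape1 = 3.89, shape2 = 0.43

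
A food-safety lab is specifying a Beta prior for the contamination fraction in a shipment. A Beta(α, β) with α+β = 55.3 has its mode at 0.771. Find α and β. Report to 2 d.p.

α = 42.09, β = 13.21

Since the density peak of Beta(α,β) is at (α−1)/(α+β−2),
α = 1 + 0.771(55.3−2) = 42.09 and β = 55.3 − 42.09 = 13.21.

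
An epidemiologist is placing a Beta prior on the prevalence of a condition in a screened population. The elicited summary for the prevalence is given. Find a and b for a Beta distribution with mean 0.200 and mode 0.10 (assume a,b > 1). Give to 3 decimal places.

a = 1.600, b = 6.400

With s = a+b: μ = a/s and mode = (a−1)/(s−2). Eliminating a = μs,
μs − 1 = m(s−2) ⇒ s(μ−m) = 1−2m ⇒ s = 0.80/0.100 = 8.0000.
So a = μs = 1.600, b = (1−μ)s = 6.400.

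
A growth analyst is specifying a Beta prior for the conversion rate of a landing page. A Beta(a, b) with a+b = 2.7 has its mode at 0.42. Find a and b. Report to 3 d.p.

Since the density peak of Beta(a,b) is at (a−1)/(a+b−2),
a = 1 + 0.42(2.7−2) = 1.294 and b = 2.7 − 1.294 = 1.406.

a = 1.294, b = 1.406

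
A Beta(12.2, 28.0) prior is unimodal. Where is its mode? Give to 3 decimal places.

With α,β > 1, mode = (α−1)/(α+β−2) = 11.2/38.2 = 0.293.

0.293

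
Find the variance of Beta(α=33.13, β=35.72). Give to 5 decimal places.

0.00357

α+β = 68.85 and αβ = 1183.4036, so Var = αβ/[(α+β)²(α+β+1)] = 1183.4036/331111.526625 = 0.00357.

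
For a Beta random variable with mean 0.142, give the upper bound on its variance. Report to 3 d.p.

0.122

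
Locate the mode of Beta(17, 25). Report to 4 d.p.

0.4000

With α,β > 1, mode = (α−1)/(α+β−2) = 16/40 = 0.4000.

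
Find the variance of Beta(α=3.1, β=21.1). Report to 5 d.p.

0.00443

μ = 3.1/24.2 = 0.128099; Var = μ(1−μ)/(α+β+1) = 0.1116898/25.2 = 0.00443.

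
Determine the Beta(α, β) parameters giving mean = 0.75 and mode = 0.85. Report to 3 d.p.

α = 5.250, β = 1.750

Let s = α+β. Mean gives α = μs = 0.75s; mode gives (α−1)/(s−2) = 0.85.
Substituting: 0.75s − 1 = 0.85(s−2) = 0.85s − 1.70, so -0.10s = -0.70 and s = 7.0000.
Then α = 0.75×7.0000 = 5.250 and β = s−α = 1.750.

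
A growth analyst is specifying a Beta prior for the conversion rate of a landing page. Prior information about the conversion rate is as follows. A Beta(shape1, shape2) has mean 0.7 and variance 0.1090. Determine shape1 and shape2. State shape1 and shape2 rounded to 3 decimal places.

By moment matching, shape1+shape2 = μ(1−μ)/σ² − 1 = (0.7·0.3)/0.1090 − 1 = 1.9266 − 1 = 0.9266.
Since shape1/(shape1+shape2) = μ, shape1 = 0.7·0.9266 = 0.649 and shape2 = 0.3·0.9266 = 0.278.

shape1 = 0.649, shape2 = 0.278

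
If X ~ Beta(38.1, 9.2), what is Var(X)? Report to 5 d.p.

0.00324

μ = 38.1/47.3 = 0.805497; Var = μ(1−μ)/(α+β+1) = 0.1566717/48.3 = 0.00324.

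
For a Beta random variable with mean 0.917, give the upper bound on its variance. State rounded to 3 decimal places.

0.076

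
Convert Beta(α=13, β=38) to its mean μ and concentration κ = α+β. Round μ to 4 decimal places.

μ = 0.2549, κ = 51

κ = α+β = 13+38 = 51; μ = α/κ = 13/51 = 0.2549.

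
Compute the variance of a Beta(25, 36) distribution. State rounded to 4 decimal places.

Var = αβ/[(α+β)²(α+β+1)] = (25×36)/(61²×62) = 900/230702 = 0.0039.

0.0039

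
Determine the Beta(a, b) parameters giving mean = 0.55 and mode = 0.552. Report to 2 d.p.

Let s = a+b. Mean gives a = μs = 0.55s; mode gives (a−1)/(s−2) = 0.552.
Substituting: 0.55s − 1 = 0.552(s−2) = 0.552s − 1.104, so -0.002s = -0.104 and s = 52.0000.
Then a = 0.55×52.0000 = 28.60 and b = s−a = 23.40.

a = 28.60, b = 23.40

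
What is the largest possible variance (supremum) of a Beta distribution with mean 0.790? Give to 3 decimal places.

For fixed mean μ the Beta variance is μ(1−μ)/(α+β+1), increasing as α+β decreases.
Its least upper bound (not attained) is μ(1−μ) = 0.790·0.210 = 0.166.

0.166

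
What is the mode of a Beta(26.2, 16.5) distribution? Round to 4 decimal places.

0.6192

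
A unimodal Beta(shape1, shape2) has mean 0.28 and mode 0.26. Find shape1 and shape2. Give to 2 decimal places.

shape1 = 6.72, shape2 = 17.28

With s = shape1+shape2: μ = shape1/s and mode = (shape1−1)/(s−2). Eliminating shape1 = μs,
μs − 1 = m(s−2) ⇒ s(μ−m) = 1−2m ⇒ s = 0.48/0.02 = 24.0000.
So shape1 = μs = 6.72, shape2 = (1−μ)s = 17.28.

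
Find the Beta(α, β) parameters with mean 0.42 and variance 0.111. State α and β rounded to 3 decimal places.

α = 0.502, β = 0.693

Write ν = α+β; then α = μν and Var = μ(1−μ)/(ν+1).
ν = μ(1−μ)/Var − 1 = 0.2436/0.111 − 1 = 1.1946.
α = 0.42·1.1946 = 0.502, β = 0.58·1.1946 = 0.693.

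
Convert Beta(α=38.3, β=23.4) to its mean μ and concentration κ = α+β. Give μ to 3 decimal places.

κ = α+β = 38.3+23.4 = 61.7; μ = α/κ = 38.3/61.7 = 0.621.

μ = 0.621, κ = 61.7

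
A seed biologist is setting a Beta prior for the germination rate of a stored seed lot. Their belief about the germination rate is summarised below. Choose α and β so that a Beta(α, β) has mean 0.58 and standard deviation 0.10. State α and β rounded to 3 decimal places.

α = 13.549, β = 9.811

First σ² = 0.0100. Setting α = μn, β = (1−μ)n with n = α+β,
μ(1−μ)/(n+1) = 0.0100 ⇒ n+1 = 0.2436/0.0100 = 24.3600 ⇒ n = 23.3600.
Hence α = 0.58×23.3600 = 13.549, β = 0.42×23.3600 = 9.811.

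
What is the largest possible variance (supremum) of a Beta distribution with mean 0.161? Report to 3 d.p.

Var = μ(1−μ)/(α+β+1), which approaches μ(1−μ) as α+β → 0.
So the supremum is μ(1−μ) = 0.161×0.839 = 0.135.

0.135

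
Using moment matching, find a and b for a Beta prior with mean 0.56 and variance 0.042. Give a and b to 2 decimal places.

a = 2.73, b = 2.14

By moment matching, a+b = μ(1−μ)/σ² − 1 = (0.56·0.44)/0.042 − 1 = 5.8667 − 1 = 4.8667.
Since a/(a+b) = μ, a = 0.56·4.8667 = 2.73 and b = 0.44·4.8667 = 2.14.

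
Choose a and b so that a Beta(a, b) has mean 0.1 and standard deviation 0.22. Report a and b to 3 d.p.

Variance = 0.22² = 0.0484. The moment-matching identity a+b = μ(1−μ)/Var − 1 gives
a+b = 0.09/0.0484 − 1 = 0.8595, so a = μ·0.8595 = 0.086 and b = (1−μ)·0.8595 = 0.774.

a = 0.086, b = 0.774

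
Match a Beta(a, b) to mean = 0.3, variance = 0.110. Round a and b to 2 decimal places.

a = 0.27, b = 0.64

Let s = a+b. The Beta variance is μ(1−μ)/(s+1).
So s+1 = μ(1−μ)/σ² = (0.3×0.7)/0.110 = 0.21/0.110 = 1.9091, giving s = 0.9091.
Then a = μs = 0.3×0.9091 = 0.27 and b = (1−μ)s = 0.7×0.9091 = 0.64.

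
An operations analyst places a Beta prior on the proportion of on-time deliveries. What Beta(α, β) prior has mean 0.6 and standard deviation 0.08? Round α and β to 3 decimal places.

First σ² = 0.0064. Setting α = μn, β = (1−μ)n with n = α+β,
μ(1−μ)/(n+1) = 0.0064 ⇒ n+1 = 0.24/0.0064 = 37.5000 ⇒ n = 36.5000.
Hence α = 0.6×36.5000 = 21.900, β = 0.4×36.5000 = 14.600.

α = 21.900, β = 14.600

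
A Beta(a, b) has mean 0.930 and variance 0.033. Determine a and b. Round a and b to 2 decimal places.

a = 0.90, b = 0.07

Let s = a+b. The Beta variance is μ(1−μ)/(s+1).
So s+1 = μ(1−μ)/σ² = (0.930×0.070)/0.033 = 0.065100/0.033 = 1.9727, giving s = 0.9727.
Then a = μs = 0.930×0.9727 = 0.90 and b = (1−μ)s = 0.070×0.9727 = 0.07.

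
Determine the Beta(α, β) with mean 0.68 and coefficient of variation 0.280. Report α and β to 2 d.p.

α = 3.40, β = 1.60

Var = (CV·μ)² = (0.280×0.68)² = 0.036252.
α+β = μ(1−μ)/Var − 1 = 0.2176/0.036252 − 1 = 5.0024.
Thus α = 0.68·5.0024 = 3.40 and β = 0.32·5.0024 = 1.60.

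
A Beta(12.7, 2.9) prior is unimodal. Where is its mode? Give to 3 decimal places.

The density x^(α−1)(1−x)^(β−1) is maximised at (α−1)/(α+β−2) = 11.7/13.6 = 0.860.

0.860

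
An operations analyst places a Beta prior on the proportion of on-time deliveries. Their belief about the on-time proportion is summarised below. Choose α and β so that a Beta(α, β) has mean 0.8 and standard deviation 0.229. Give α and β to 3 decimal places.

σ² = 0.229² = 0.052441.
With s = α+β, Var = μ(1−μ)/(s+1), so s+1 = (0.8×0.2)/0.052441 = 3.0510 and s = 2.0510.
α = μs = 1.641, β = (1−μ)s = 0.410.

α = 1.641, β = 0.410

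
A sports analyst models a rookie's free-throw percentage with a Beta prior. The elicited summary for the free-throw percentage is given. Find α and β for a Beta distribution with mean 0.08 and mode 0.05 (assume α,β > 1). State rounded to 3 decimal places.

Let s = α+β. Mean gives α = μs = 0.08s; mode gives (α−1)/(s−2) = 0.05.
Substituting: 0.08s − 1 = 0.05(s−2) = 0.05s − 0.10, so 0.03s = 0.90 and s = 30.0000.
Then α = 0.08×30.0000 = 2.400 and β = s−α = 27.600.

α = 2.400, β = 27.600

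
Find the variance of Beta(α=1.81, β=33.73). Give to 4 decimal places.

Var = αβ/[(α+β)²(α+β+1)] = (1.81×33.73)/(35.54²×36.54) = 61.0513/46153.367064 = 0.0013.

0.0013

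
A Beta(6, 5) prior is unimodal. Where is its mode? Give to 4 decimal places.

The density x^(α−1)(1−x)^(β−1) is maximised at (α−1)/(α+β−2) = 5/9 = 0.5556.

0.5556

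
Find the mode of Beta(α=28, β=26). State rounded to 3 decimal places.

0.519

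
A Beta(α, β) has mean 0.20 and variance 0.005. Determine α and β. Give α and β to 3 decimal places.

Write ν = α+β; then α = μν and Var = μ(1−μ)/(ν+1).
ν = μ(1−μ)/Var − 1 = 0.1600/0.005 − 1 = 31.0000.
α = 0.20·31.0000 = 6.200, β = 0.80·31.0000 = 24.800.

α = 6.200, β = 24.800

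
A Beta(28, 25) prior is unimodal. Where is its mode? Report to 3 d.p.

0.529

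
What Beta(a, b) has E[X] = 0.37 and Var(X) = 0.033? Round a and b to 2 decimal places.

Write ν = a+b; then a = μν and Var = μ(1−μ)/(ν+1).
ν = μ(1−μ)/Var − 1 = 0.2331/0.033 − 1 = 6.0636.
a = 0.37·6.0636 = 2.24, b = 0.63·6.0636 = 3.82.

a = 2.24, b = 3.82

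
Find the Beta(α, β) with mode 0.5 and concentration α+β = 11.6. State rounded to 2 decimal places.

Mode = (α−1)/(κ−2) with κ = α+β, so α−1 = 0.5·9.6 = 4.80.
α = 5.80; β = κ − α = 5.80.

α = 5.80, β = 5.80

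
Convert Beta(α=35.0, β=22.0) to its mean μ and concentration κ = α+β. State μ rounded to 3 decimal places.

κ = α+β = 35.0+22.0 = 57.0; μ = α/κ = 35.0/57.0 = 0.614.

μ = 0.614, κ = 57.0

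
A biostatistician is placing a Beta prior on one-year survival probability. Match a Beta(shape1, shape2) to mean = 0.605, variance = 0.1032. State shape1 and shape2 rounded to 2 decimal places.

Let s = shape1+shape2. The Beta variance is μ(1−μ)/(s+1).
So s+1 = μ(1−μ)/σ² = (0.605×0.395)/0.1032 = 0.238975/0.1032 = 2.3156, giving s = 1.3156.
Then shape1 = μs = 0.605×1.3156 = 0.80 and shape2 = (1−μ)s = 0.395×1.3156 = 0.52.

shape1 = 0.80, shape2 = 0.52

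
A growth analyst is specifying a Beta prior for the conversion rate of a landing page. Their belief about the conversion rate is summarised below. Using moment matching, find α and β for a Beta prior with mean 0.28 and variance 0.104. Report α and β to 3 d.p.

By moment matching, α+β = μ(1−μ)/σ² − 1 = (0.28·0.72)/0.104 − 1 = 1.9385 − 1 = 0.9385.
Since α/(α+β) = μ, α = 0.28·0.9385 = 0.263 and β = 0.72·0.9385 = 0.676.

α = 0.263, β = 0.676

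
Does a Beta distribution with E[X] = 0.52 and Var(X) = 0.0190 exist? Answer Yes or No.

The Beta variance bound is σ² < μ(1−μ).
Here μ(1−μ) = 0.52×0.48 = 0.2496, and 0.0190 < 0.2496.

Yes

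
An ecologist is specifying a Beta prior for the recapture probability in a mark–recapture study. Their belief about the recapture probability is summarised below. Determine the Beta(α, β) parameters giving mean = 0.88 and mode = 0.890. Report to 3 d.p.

Let s = α+β. Mean gives α = μs = 0.88s; mode gives (α−1)/(s−2) = 0.890.
Substituting: 0.88s − 1 = 0.890(s−2) = 0.890s − 1.780, so -0.010s = -0.780 and s = 78.0000.
Then α = 0.88×78.0000 = 68.640 and β = s−α = 9.360.

α = 68.640, β = 9.360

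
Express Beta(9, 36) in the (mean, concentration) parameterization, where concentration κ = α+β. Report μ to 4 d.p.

κ = α+β = 9+36 = 45; μ = α/κ = 9/45 = 0.2000.

μ = 0.2000, κ = 45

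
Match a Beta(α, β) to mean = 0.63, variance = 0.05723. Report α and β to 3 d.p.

α = 1.936, β = 1.137

Let s = α+β. The Beta variance is μ(1−μ)/(s+1).
So s+1 = μ(1−μ)/σ² = (0.63×0.37)/0.05723 = 0.2331/0.05723 = 4.0730, giving s = 3.0730.
Then α = μs = 0.63×3.0730 = 1.936 and β = (1−μ)s = 0.37×3.0730 = 1.137.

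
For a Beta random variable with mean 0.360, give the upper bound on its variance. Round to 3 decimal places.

For fixed mean μ the Beta variance is μ(1−μ)/(α+β+1), increasing as α+β decreases.
Its least upper bound (not attained) is μ(1−μ) = 0.360·0.640 = 0.230.

0.230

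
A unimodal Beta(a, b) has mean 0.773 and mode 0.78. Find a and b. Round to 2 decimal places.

a = 61.84, b = 18.16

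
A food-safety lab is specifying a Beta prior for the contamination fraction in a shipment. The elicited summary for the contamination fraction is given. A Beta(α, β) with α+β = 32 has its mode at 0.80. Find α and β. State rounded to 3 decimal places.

For α,β>1 the mode is (α−1)/(α+β−2), so α = mode·(κ−2)+1 = 0.80×30+1 = 25.000.
And β = (1−mode)·(κ−2)+1 = 0.20×30+1 = 7.000.

α = 25.000, β = 7.000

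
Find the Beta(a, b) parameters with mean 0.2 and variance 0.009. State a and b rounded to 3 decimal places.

a = 3.356, b = 13.422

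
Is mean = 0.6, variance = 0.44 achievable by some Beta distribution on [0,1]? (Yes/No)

No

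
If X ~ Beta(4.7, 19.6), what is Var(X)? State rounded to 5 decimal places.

0.00617

Var = αβ/[(α+β)²(α+β+1)] = (4.7×19.6)/(24.3²×25.3) = 92.12/14939.397 = 0.00617.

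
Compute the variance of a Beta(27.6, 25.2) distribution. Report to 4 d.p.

0.0046

α+β = 52.8 and αβ = 695.52, so Var = αβ/[(α+β)²(α+β+1)] = 695.52/149985.792 = 0.0046.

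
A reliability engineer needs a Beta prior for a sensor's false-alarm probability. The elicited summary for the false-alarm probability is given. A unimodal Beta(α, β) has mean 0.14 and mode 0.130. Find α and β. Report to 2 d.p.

α = 10.36, β = 63.64

Let s = α+β. Mean gives α = μs = 0.14s; mode gives (α−1)/(s−2) = 0.130.
Substituting: 0.14s − 1 = 0.130(s−2) = 0.130s − 0.260, so 0.010s = 0.740 and s = 74.0000.
Then α = 0.14×74.0000 = 10.36 and β = s−α = 63.64.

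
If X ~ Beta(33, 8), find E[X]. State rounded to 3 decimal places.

The Beta mean is α/(α+β) = 33/(33+8) = 0.805.

0.805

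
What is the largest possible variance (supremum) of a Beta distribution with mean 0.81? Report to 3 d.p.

0.154

For fixed mean μ the Beta variance is μ(1−μ)/(α+β+1), increasing as α+β decreases.
Its least upper bound (not attained) is μ(1−μ) = 0.81·0.19 = 0.154.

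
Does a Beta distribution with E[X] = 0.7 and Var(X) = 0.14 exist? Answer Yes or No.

A Beta with mean μ has variance μ(1−μ)/(α+β+1) < μ(1−μ).
Here μ(1−μ) = 0.7×0.3 = 0.21, and 0.14 < 0.21.

Yes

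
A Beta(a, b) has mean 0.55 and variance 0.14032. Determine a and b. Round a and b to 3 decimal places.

Let s = a+b. The Beta variance is μ(1−μ)/(s+1).
So s+1 = μ(1−μ)/σ² = (0.55×0.45)/0.14032 = 0.2475/0.14032 = 1.7638, giving s = 0.7638.
Then a = μs = 0.55×0.7638 = 0.420 and b = (1−μ)s = 0.45×0.7638 = 0.344.

a = 0.420, b = 0.344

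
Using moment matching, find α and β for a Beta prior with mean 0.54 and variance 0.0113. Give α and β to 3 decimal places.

By moment matching, α+β = μ(1−μ)/σ² − 1 = (0.54·0.46)/0.0113 − 1 = 21.9823 − 1 = 20.9823.
Since α/(α+β) = μ, α = 0.54·20.9823 = 11.330 and β = 0.46·20.9823 = 9.652.

α = 11.330, β = 9.652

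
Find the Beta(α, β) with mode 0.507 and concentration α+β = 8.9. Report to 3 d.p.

Mode = (α−1)/(κ−2) with κ = α+β, so α−1 = 0.507·6.9 = 3.498.
α = 4.498; β = κ − α = 4.402.

α = 4.498, β = 4.402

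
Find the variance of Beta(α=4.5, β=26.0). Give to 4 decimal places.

0.0040

Var = αβ/[(α+β)²(α+β+1)] = (4.5×26.0)/(30.5²×31.5) = 117.00/29302.875 = 0.0040.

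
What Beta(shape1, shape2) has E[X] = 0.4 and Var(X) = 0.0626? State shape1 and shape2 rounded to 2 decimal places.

shape1 = 1.13, shape2 = 1.70

By moment matching, shape1+shape2 = μ(1−μ)/σ² − 1 = (0.4·0.6)/0.0626 − 1 = 3.8339 − 1 = 2.8339.
Since shape1/(shape1+shape2) = μ, shape1 = 0.4·2.8339 = 1.13 and shape2 = 0.6·2.8339 = 1.70.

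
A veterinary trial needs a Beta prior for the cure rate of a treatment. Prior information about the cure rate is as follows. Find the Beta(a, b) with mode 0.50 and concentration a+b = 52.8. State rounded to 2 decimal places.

a = 26.40, b = 26.40

Mode = (a−1)/(κ−2) with κ = a+b, so a−1 = 0.50·50.8 = 25.40.
a = 26.40; b = κ − a = 26.40.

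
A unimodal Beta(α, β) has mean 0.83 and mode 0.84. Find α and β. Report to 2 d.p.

Let s = α+β. Mean gives α = μs = 0.83s; mode gives (α−1)/(s−2) = 0.84.
Substituting: 0.83s − 1 = 0.84(s−2) = 0.84s − 1.68, so -0.01s = -0.68 and s = 68.0000.
Then α = 0.83×68.0000 = 56.44 and β = s−α = 11.56.

α = 56.44, β = 11.56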